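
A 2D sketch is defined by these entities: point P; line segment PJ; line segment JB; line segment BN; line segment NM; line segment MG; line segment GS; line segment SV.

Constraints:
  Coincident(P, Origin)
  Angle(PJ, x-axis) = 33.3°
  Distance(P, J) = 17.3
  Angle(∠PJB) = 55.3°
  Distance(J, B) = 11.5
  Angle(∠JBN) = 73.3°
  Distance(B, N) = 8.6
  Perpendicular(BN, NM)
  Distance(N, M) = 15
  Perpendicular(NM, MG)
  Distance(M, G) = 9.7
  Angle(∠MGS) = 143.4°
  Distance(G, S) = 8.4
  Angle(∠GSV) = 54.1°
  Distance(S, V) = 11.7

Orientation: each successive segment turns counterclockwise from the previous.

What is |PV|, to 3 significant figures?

14.0

P is at the origin; PJ runs at 33.3° with length 17.3, so J = (14.5, 9.50). ∠PJB = 55.3° gives JB at 158° from the x-axis; with |JB| = 11.5, B = (3.80, 13.8). ∠JBN = 73.3° gives BN at -95.3° from the x-axis; with |BN| = 8.6, N = (3.00, 5.24). The perpendicularity gives NM at right angles to BN, so NM runs at -5.30°; with |NM| = 15.0, M = (17.9, 3.86). NM ⟂ MG, so MG runs at 84.7°; with |MG| = 9.7, G = (18.8, 13.5). ∠MGS = 143.4° gives GS at 121° from the x-axis; with |GS| = 8.4, S = (14.5, 20.7). ∠GSV = 54.1° gives SV at -113° from the x-axis; with |SV| = 11.7, V = (9.94, 9.91). Then |PV| = |V − P| = 14.0.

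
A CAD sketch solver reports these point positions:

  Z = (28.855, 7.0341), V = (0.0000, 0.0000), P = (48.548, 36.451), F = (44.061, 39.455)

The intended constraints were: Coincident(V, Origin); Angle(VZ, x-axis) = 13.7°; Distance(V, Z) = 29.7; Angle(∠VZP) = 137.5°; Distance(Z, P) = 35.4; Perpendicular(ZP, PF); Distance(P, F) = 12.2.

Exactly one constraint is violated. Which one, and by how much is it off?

Distance(P, F) = 12.2 — off by 6.80.

V = (0.00, 0.00) ✓; VZ at 13.70° ✓; |VZ| = 29.70 ✓; ∠VZP = 137.5° ✓; |ZP| = 35.40 ✓; ∠(ZP, PF) = 90.00° ✓; |PF| = 5.400 ✗.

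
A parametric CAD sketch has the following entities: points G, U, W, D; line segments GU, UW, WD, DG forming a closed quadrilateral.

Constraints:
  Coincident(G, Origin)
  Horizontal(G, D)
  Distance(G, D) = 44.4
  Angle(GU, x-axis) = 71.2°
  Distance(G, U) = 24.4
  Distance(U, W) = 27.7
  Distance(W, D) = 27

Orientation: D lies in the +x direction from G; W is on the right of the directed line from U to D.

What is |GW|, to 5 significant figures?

17.781

Checks: |UW| = 27.70 ✓; |WD| = 27.00 ✓.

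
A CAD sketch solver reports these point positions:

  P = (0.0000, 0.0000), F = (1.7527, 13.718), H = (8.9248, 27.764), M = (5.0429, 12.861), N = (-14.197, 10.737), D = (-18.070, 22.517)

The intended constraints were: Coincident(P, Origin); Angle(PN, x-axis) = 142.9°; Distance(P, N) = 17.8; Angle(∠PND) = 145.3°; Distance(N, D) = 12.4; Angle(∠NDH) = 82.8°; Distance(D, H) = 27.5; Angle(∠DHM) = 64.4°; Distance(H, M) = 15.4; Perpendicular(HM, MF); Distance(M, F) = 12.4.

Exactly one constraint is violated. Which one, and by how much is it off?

Distance(M, F) = 12.4 — off by 9.00.

P = (0.00, 0.00) ✓; PN at 142.9° ✓; |PN| = 17.80 ✓; ∠PND = 145.3° ✓; |ND| = 12.40 ✓; ∠NDH = 82.80° ✓; |DH| = 27.50 ✓; ∠DHM = 64.40° ✓; |HM| = 15.40 ✓; ∠(HM, MF) = 90.00° ✓; |MF| = 3.400 ✗.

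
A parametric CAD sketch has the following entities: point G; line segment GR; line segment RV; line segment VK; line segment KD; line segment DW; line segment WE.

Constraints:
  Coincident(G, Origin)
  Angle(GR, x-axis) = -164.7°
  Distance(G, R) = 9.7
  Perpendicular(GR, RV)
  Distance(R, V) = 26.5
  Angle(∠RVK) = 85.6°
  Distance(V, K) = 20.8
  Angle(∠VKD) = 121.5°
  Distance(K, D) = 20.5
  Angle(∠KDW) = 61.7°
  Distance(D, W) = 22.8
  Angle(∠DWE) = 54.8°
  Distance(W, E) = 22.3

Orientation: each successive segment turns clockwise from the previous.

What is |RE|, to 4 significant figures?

32.40

∠KDW = 61.7° gives DW at -165.9° from the x-axis; with |DW| = 22.8, W = (-4.214, 6.242). ∠DWE = 54.8° gives WE at 68.90° from the x-axis; with |WE| = 22.3, E = (3.814, 27.05). Then |RE| = |E − R| = 32.40.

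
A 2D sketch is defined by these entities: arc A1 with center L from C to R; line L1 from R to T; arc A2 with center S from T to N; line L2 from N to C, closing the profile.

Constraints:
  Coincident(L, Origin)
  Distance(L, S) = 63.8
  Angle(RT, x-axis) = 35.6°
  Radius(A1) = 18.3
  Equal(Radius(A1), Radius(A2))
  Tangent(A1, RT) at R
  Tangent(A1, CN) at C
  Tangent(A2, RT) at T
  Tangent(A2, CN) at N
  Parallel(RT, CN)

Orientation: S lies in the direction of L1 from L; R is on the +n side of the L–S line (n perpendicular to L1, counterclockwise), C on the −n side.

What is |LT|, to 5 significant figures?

66.373

The slot axis is L1's direction at 35.6°, so u = (cos 35.6°, sin 35.6°) = (0.81310, 0.58212) and n = (−sin 35.6°, cos 35.6°) = (-0.58212, 0.81310). L is at the origin and S lies 63.8 along u from L, so S = 63.8·u = (51.876, 37.139). Tangency of A1 to both parallel lines with radius 18.3 puts R and C at L ± 18.3·n: R = (-10.653, 14.880), C = (10.653, -14.880). Equal radii place T and N the same way about S: T = S + 18.3·n = (41.223, 52.019), N = S − 18.3·n = (62.529, 22.260). Then |LT| = |T − L| = 66.373.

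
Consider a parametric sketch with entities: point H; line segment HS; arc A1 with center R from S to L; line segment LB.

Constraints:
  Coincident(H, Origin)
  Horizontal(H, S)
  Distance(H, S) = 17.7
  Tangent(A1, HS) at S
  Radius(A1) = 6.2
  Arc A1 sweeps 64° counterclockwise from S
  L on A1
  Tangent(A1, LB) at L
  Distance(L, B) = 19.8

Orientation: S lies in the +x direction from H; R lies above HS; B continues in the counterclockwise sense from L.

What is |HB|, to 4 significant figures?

38.39

H is at the origin; H and S share the same y with |HS| = 17.7 and S on the +x side, so S = (17.70, 0.000). The tangent condition forces RS to be normal to HS, so R = S + (0, 6.2) = (17.70, 6.200). On A1, S sits at bearing -90° from R; a 64° counterclockwise sweep puts L at bearing -26°, so L = R + 6.2·(cos -26°, sin -26°) = (23.27, 3.482). Since A1 is tangent to LB there, RL ⟂ LB, so LB runs along (−sin -26°, cos -26°); with |LB| = 19.8, B = (31.95, 21.28). Then |HB| = |B − H| = 38.39.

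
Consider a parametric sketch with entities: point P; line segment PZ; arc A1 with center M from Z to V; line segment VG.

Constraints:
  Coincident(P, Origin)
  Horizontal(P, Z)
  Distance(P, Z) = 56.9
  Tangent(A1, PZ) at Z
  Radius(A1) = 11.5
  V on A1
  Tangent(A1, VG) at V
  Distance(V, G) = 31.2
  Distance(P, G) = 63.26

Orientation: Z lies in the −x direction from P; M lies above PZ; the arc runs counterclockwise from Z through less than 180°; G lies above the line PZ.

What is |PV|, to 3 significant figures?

46.9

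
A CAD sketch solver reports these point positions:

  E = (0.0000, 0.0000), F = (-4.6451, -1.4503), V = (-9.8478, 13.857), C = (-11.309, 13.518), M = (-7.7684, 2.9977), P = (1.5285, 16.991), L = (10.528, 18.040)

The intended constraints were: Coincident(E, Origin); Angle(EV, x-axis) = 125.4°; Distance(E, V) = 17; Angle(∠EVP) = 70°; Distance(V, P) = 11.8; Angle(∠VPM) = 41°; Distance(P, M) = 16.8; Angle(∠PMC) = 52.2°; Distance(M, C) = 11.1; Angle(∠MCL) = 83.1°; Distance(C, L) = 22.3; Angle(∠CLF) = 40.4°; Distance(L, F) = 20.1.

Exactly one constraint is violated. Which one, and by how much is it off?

Distance(L, F) = 20.1 — off by 4.60.

E = (0.00, 0.00) ✓; EV at 125.4° ✓; |EV| = 17.00 ✓; ∠EVP = 70.00° ✓; |VP| = 11.80 ✓; ∠VPM = 41.00° ✓; |PM| = 16.80 ✓; ∠PMC = 52.20° ✓; |MC| = 11.10 ✓; ∠MCL = 83.10° ✓; |CL| = 22.30 ✓; ∠CLF = 40.40° ✓; |LF| = 24.70 ✗.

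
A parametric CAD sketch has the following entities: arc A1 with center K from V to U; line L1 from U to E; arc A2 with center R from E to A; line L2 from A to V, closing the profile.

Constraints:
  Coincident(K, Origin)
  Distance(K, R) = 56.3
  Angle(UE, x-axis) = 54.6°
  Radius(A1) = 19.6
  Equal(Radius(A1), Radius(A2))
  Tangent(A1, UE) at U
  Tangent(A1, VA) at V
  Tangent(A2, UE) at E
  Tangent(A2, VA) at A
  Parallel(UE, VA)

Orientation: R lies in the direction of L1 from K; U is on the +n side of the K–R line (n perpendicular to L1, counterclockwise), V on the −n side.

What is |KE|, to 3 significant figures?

59.6

The slot axis is L1's direction at 54.6°, so u = (cos 54.6°, sin 54.6°) = (0.579, 0.815) and n = (−sin 54.6°, cos 54.6°) = (-0.815, 0.579). K is at the origin and R lies 56.3 along u from K, so R = 56.3·u = (32.6, 45.9). Tangency of A1 to both parallel lines with radius 19.6 puts U and V at K ± 19.6·n: U = (-16.0, 11.4), V = (16.0, -11.4). Equal radii place E and A the same way about R: E = R + 19.6·n = (16.6, 57.2), A = R − 19.6·n = (48.6, 34.5). Then |KE| = |E − K| = 59.6.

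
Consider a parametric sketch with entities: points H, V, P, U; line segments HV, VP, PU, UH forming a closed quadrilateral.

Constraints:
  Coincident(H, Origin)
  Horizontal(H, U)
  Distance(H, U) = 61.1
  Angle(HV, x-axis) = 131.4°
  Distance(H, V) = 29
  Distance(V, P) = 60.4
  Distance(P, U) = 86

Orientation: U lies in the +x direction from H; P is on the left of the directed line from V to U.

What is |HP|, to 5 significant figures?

73.476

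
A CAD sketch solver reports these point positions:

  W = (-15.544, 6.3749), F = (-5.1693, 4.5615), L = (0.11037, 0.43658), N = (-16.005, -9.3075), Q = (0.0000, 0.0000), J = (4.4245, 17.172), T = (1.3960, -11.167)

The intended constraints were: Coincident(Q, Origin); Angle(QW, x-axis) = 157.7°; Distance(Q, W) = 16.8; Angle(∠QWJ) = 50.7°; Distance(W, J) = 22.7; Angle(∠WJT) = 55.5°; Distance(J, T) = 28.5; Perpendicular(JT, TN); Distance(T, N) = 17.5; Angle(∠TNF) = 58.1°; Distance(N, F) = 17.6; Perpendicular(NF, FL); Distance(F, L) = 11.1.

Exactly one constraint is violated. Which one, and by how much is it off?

Distance(F, L) = 11.1 — off by 4.40.

Q = (0.00, 0.00) ✓; QW at 157.7° ✓; |QW| = 16.80 ✓; ∠QWJ = 50.70° ✓; |WJ| = 22.70 ✓; ∠WJT = 55.50° ✓; |JT| = 28.50 ✓; ∠(JT, TN) = 90.00° ✓; |TN| = 17.50 ✓; ∠TNF = 58.10° ✓; |NF| = 17.60 ✓; ∠(NF, FL) = 90.00° ✓; |FL| = 6.700 ✗.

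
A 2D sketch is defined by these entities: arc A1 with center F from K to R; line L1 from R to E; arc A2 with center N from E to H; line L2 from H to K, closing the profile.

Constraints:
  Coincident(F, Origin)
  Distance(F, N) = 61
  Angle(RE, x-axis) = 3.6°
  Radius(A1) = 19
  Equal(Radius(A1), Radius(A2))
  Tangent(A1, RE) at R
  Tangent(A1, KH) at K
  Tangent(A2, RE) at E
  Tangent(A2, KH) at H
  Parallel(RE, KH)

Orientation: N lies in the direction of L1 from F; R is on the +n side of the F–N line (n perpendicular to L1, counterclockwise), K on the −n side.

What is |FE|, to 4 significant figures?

63.89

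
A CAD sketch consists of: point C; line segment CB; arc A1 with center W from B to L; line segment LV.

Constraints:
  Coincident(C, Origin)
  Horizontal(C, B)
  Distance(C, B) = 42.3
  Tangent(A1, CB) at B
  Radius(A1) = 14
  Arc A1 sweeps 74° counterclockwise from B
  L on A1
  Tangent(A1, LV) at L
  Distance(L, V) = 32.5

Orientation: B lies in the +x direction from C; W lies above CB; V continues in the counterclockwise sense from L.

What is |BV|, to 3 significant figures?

47.1

C is at the origin; C and B share the same y with |CB| = 42.3 and B on the +x side, so B = (42.3, 0.00). The tangent condition forces WB to be normal to CB, so W = B + (0, 14) = (42.3, 14.0). On A1, B sits at bearing -90° from W; a 74° counterclockwise sweep puts L at bearing -16°, so L = W + 14.0·(cos -16°, sin -16°) = (55.8, 10.1). The tangent condition forces WL to be normal to LV, so LV runs along (−sin -16°, cos -16°); with |LV| = 32.5, V = (64.7, 41.4). Then |BV| = |V − B| = 47.1.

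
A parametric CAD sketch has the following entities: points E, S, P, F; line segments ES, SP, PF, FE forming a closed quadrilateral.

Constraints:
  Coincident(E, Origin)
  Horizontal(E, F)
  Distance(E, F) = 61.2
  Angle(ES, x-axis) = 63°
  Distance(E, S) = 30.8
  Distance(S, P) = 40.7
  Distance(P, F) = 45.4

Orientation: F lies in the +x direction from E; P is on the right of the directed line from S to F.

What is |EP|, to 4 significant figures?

22.03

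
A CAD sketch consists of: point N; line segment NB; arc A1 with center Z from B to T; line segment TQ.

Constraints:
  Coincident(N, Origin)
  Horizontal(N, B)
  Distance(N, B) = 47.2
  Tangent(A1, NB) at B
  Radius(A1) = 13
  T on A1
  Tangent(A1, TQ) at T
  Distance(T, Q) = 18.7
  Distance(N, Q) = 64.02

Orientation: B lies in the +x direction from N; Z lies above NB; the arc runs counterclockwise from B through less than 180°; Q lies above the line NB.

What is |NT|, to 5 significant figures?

61.946

N is at the origin; NB is horizontal with |NB| = 47.2 and B on the +x side, so B = (47.200, 0.0000). The tangent condition forces ZB to be normal to NB, so Z = B + (0, 13) = (47.200, 13.000). Since ZT ⟂ TQ (tangency), |ZQ| = √(13.0² + 18.7²) = 22.775 regardless of where T sits on A1. So Q lies on both circle(N, 64.02) and circle(Z, 22.775); the above-NB intersection is Q = (53.722, 34.821). T is the foot of the tangent from Q: T = (59.552, 17.053).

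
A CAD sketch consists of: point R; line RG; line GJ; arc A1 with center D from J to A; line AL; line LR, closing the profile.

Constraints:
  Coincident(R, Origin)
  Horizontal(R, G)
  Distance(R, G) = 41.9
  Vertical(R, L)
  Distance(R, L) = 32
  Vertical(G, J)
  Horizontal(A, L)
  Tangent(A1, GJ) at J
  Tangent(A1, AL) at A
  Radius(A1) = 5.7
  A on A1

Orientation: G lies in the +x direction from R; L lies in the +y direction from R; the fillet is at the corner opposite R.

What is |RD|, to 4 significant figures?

44.75

R and L share the same x with |RL| = 32.0 and L on the +y side, so L = (0.000, 32.00). The virtual corner opposite R is at (41.90, 32.00). A1 meets GJ tangentially, so DJ is at right angles to GJ and tangency of A1 to AL means the radius DA is perpendicular to AL, with radius 5.7, so the center D sits 5.7 in from both sides at D = (36.20, 26.30). Then |RD| = |D − R| = 44.75.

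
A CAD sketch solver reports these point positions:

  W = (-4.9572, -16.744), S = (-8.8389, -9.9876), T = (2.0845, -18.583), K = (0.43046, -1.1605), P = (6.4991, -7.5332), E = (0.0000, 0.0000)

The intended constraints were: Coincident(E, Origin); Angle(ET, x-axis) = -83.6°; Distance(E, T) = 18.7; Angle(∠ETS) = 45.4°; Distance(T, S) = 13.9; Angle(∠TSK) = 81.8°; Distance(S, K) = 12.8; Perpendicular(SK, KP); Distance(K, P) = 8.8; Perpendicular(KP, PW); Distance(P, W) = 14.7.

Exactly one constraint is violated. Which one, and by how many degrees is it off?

Perpendicular(KP, PW) — off by 4.80°.

E = (0.00, 0.00) ✓; ET at -83.60° ✓; |ET| = 18.70 ✓; ∠ETS = 45.40° ✓; |TS| = 13.90 ✓; ∠TSK = 81.80° ✓; |SK| = 12.80 ✓; ∠(SK, KP) = 90.00° ✓; |KP| = 8.800 ✓; ∠(KP, PW) = 94.80° ✗; |PW| = 14.70 ✓.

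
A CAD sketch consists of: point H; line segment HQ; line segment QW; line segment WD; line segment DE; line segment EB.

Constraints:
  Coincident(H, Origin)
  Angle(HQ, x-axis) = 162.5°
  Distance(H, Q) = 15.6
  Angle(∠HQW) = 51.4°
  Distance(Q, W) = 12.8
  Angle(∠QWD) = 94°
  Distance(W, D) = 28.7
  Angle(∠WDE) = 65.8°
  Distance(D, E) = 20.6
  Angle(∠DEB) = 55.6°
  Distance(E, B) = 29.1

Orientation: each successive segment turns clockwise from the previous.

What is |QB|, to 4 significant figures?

19.75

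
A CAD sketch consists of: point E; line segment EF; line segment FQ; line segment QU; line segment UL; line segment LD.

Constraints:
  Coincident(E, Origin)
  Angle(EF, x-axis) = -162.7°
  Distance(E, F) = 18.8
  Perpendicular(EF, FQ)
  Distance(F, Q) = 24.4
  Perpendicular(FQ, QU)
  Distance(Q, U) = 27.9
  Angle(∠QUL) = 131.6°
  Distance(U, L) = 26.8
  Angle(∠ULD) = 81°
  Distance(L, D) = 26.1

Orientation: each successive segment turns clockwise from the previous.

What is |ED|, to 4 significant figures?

10.87

E is at the origin; EF runs at -162.7° with length 18.8, so F = (-17.95, -5.591). The perpendicularity gives FQ at right angles to EF, so FQ runs at 107.3°; with |FQ| = 24.4, Q = (-25.21, 17.71). The perpendicularity gives QU at right angles to FQ, so QU runs at 17.30°; with |QU| = 27.9, U = (1.432, 26.00). ∠QUL = 131.6° gives UL at -31.10° from the x-axis; with |UL| = 26.8, L = (24.38, 12.16). ∠ULD = 81.0° gives LD at -130.1° from the x-axis; with |LD| = 26.1, D = (7.569, -7.805). Then |ED| = |D − E| = 10.87.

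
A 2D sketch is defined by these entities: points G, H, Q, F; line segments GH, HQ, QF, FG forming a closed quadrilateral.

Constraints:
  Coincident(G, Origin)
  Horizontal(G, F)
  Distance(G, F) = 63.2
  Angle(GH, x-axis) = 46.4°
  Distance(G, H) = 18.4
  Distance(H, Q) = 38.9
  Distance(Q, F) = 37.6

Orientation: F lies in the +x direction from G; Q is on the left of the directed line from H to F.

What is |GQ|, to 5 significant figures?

56.857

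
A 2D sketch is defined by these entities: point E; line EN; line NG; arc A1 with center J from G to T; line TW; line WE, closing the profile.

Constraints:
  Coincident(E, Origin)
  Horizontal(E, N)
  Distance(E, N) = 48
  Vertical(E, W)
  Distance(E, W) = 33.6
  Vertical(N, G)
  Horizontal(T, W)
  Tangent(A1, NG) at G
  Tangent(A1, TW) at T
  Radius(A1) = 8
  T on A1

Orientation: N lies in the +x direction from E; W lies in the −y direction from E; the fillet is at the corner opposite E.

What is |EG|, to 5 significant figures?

54.400

E is at the origin; EN is horizontal with |EN| = 48.0 and N on the +x side, so N = (48.000, 0.0000). EW is vertical with |EW| = 33.6 and W on the −y side, so W = (0.0000, -33.600). The virtual corner opposite E is at (48.000, -33.600). The tangent condition forces JG to be normal to NG and the tangent condition forces JT to be normal to TW, with radius 8.0, so the center J sits 8.0 in from both sides at J = (40.000, -25.600). That places the tangent points at G = (48.000, -25.600) on NG and T = (40.000, -33.600) on TW. Then |EG| = |G − E| = 54.400.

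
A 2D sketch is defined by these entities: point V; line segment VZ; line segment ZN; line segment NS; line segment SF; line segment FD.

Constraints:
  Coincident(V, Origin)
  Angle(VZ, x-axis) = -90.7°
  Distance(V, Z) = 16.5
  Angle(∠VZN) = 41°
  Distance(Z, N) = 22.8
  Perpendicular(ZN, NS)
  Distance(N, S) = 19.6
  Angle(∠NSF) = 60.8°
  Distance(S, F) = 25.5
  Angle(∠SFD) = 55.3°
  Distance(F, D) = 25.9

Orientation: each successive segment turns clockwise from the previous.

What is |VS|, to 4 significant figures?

13.57

∠VZN = 41.0° gives ZN at 130.3° from the x-axis; with |ZN| = 22.8, N = (-14.95, 0.8901). ZN is perpendicular to NS, so NS runs at 40.30°; with |NS| = 19.6, S = (-8.822e-05, 13.57). Then |VS| = |S − V| = 13.57.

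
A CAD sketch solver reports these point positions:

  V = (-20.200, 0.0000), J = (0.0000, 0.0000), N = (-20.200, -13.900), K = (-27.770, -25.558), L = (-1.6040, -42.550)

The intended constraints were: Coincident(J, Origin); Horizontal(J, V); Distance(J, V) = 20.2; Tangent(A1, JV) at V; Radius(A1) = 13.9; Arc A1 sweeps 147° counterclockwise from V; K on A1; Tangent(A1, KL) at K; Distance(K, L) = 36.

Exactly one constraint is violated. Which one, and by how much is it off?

Distance(K, L) = 36 — off by 4.80.

J = (0.00, 0.00) ✓; J.y = 0.00, V.y = 0.00 ✓; |JV| = 20.20 ✓; ∠(NV, VJ) = 90.00° ✓; |NV| = 13.90 ✓; bearing(N→K) − bearing(N→V) = 147.0° ✓; |NK| = 13.90 ✓; ∠(NK, KL) = 90.00° ✓; |KL| = 31.20 ✗.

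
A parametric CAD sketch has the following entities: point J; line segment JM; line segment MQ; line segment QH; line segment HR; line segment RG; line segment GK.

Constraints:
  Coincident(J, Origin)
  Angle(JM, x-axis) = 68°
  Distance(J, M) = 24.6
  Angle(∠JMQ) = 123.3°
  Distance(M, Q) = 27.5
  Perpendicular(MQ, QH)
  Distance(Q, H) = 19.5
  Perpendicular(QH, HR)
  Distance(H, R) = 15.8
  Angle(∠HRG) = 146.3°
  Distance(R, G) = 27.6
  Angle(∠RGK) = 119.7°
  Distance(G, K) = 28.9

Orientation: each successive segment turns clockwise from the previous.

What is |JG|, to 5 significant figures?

16.528

J is at the origin; JM runs at 68.0° with length 24.6, so M = (9.2153, 22.809). ∠JMQ = 123.3° gives MQ at 11.300° from the x-axis; with |MQ| = 27.5, Q = (36.182, 28.197). The perpendicularity gives QH at right angles to MQ, so QH runs at -78.700°; with |QH| = 19.5, H = (40.003, 9.0753). QH is perpendicular to HR, so HR runs at -168.70°; with |HR| = 15.8, R = (24.509, 5.9793). ∠HRG = 146.3° gives RG at 157.60° from the x-axis; with |RG| = 27.6, G = (-1.0080, 16.497). Then |JG| = |G − J| = 16.528.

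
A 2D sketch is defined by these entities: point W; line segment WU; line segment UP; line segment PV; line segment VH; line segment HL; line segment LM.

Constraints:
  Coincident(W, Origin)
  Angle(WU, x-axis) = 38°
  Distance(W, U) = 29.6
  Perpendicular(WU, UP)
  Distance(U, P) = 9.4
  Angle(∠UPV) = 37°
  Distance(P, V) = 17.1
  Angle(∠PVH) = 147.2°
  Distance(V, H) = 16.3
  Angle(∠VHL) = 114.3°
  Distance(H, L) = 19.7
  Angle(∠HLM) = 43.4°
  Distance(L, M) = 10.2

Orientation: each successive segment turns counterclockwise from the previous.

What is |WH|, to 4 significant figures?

27.37

W is at the origin; WU runs at 38.0° with length 29.6, so U = (23.33, 18.22). The perpendicularity gives UP at right angles to WU, so UP runs at 128.0°; with |UP| = 9.4, P = (17.54, 25.63). ∠UPV = 37.0° gives PV at -89.00° from the x-axis; with |PV| = 17.1, V = (17.84, 8.533). ∠PVH = 147.2° gives VH at -56.20° from the x-axis; with |VH| = 16.3, H = (26.90, -5.012). Then |WH| = |H − W| = 27.37.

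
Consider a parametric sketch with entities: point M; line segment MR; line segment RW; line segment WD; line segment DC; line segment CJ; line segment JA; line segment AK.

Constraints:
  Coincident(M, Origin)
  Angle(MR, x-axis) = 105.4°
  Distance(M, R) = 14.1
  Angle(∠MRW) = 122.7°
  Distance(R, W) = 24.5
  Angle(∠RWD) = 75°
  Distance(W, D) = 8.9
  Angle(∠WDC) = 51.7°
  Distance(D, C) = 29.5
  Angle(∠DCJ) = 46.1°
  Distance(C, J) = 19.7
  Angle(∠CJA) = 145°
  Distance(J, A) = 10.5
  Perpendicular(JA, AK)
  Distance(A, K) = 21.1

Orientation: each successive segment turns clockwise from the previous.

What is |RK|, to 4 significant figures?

20.39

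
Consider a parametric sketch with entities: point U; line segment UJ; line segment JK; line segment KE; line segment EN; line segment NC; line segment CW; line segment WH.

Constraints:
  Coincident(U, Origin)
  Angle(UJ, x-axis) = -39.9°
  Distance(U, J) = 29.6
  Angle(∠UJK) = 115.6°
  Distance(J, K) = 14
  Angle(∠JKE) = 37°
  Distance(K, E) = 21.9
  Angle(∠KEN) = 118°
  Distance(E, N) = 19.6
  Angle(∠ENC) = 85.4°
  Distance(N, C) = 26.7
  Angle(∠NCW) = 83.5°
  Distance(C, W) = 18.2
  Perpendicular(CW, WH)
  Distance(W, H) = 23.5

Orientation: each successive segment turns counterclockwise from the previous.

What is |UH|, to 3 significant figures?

16.3

U is at the origin; UJ runs at -39.9° with length 29.6, so J = (22.7, -19.0). ∠UJK = 115.6° gives JK at 24.5° from the x-axis; with |JK| = 14.0, K = (35.4, -13.2). ∠JKE = 37.0° gives KE at 168° from the x-axis; with |KE| = 21.9, E = (14.1, -8.44). ∠KEN = 118.0° gives EN at -130° from the x-axis; with |EN| = 19.6, N = (1.34, -23.3). ∠ENC = 85.4° gives NC at -35.9° from the x-axis; with |NC| = 26.7, C = (23.0, -39.0). ∠NCW = 83.5° gives CW at 60.6° from the x-axis; with |CW| = 18.2, W = (31.9, -23.1). CW is perpendicular to WH, so WH runs at 151°; with |WH| = 23.5, H = (11.4, -11.6). Then |UH| = |H − U| = 16.3.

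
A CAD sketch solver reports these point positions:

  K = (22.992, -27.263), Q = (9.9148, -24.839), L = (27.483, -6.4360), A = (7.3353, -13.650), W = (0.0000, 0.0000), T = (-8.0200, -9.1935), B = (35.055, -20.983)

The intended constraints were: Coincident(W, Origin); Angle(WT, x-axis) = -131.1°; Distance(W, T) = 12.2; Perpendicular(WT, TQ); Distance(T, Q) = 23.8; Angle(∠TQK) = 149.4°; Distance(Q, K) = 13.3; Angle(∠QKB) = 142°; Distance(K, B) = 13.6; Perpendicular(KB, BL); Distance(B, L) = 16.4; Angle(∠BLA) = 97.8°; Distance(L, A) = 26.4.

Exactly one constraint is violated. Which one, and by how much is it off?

Distance(L, A) = 26.4 — off by 5.00.

W = (0.00, 0.00) ✓; WT at -131.1° ✓; |WT| = 12.20 ✓; ∠(WT, TQ) = 90.00° ✓; |TQ| = 23.80 ✓; ∠TQK = 149.4° ✓; |QK| = 13.30 ✓; ∠QKB = 142.0° ✓; |KB| = 13.60 ✓; ∠(KB, BL) = 90.00° ✓; |BL| = 16.40 ✓; ∠BLA = 97.80° ✓; |LA| = 21.40 ✗.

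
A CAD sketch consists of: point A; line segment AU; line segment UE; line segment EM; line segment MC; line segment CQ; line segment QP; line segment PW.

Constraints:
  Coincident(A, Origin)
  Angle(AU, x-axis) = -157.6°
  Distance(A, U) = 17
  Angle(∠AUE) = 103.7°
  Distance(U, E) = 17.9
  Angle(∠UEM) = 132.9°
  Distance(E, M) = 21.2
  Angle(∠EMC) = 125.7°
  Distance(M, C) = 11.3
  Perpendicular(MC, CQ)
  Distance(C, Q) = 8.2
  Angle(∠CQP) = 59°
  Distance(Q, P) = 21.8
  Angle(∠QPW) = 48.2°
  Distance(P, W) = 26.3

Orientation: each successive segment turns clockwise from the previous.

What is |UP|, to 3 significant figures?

37.8

A is at the origin; AU runs at -157.6° with length 17.0, so U = (-15.7, -6.48). ∠AUE = 103.7° gives UE at 126° from the x-axis; with |UE| = 17.9, E = (-26.3, 7.98). ∠UEM = 132.9° gives EM at 79.0° from the x-axis; with |EM| = 21.2, M = (-22.2, 28.8). ∠EMC = 125.7° gives MC at 24.7° from the x-axis; with |MC| = 11.3, C = (-12.0, 33.5). MC ⟂ CQ, so CQ runs at -65.3°; with |CQ| = 8.2, Q = (-8.53, 26.1). ∠CQP = 59.0° gives QP at 174° from the x-axis; with |QP| = 21.8, P = (-30.2, 28.5). Then |UP| = |P − U| = 37.8.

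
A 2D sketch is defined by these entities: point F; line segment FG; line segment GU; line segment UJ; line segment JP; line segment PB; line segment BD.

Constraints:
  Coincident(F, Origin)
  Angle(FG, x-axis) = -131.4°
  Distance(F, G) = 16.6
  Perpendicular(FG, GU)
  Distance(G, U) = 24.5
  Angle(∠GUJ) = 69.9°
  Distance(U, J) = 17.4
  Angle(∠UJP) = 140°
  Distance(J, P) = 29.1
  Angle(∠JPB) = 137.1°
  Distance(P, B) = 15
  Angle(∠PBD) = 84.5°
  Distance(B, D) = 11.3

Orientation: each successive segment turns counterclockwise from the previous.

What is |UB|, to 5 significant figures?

53.426

∠UJP = 140.0° gives JP at 108.70° from the x-axis; with |JP| = 29.1, P = (4.3907, 15.121). ∠JPB = 137.1° gives PB at 151.60° from the x-axis; with |PB| = 15.0, B = (-8.8041, 22.256). Then |UB| = |B − U| = 53.426.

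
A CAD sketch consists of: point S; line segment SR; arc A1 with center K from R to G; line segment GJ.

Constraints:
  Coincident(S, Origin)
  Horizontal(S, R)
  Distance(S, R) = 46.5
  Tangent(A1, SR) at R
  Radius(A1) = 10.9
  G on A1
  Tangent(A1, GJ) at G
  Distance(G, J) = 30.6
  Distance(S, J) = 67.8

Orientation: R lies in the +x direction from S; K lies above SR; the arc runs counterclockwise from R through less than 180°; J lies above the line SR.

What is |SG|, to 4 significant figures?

58.63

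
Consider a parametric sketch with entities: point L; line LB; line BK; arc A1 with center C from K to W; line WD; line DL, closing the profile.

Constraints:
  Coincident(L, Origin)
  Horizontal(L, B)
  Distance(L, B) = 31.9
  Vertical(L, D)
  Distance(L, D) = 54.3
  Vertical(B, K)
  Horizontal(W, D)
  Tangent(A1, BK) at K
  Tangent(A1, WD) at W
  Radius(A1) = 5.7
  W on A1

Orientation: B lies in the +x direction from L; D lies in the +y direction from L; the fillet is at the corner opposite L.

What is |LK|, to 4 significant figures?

58.13

L is at the origin; LB is horizontal with |LB| = 31.9 and B on the +x side, so B = (31.90, 0.000). LD is vertical with |LD| = 54.3 and D on the +y side, so D = (0.000, 54.30). The virtual corner opposite L is at (31.90, 54.30). Tangency of A1 to BK means the radius CK is perpendicular to BK and the tangent condition forces CW to be normal to WD, with radius 5.7, so the center C sits 5.7 in from both sides at C = (26.20, 48.60). That places the tangent points at K = (31.90, 48.60) on BK and W = (26.20, 54.30) on WD. Then |LK| = |K − L| = 58.13.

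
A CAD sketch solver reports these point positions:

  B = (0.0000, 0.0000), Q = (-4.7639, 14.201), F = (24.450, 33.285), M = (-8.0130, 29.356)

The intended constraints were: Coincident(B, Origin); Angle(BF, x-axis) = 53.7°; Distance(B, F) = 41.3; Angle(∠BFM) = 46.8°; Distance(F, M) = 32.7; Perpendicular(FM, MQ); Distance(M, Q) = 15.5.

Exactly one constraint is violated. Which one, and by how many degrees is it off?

Perpendicular(FM, MQ) — off by 5.20°.

B = (0.00, 0.00) ✓; BF at 53.70° ✓; |BF| = 41.30 ✓; ∠BFM = 46.80° ✓; |FM| = 32.70 ✓; ∠(FM, MQ) = 95.20° ✗; |MQ| = 15.50 ✓.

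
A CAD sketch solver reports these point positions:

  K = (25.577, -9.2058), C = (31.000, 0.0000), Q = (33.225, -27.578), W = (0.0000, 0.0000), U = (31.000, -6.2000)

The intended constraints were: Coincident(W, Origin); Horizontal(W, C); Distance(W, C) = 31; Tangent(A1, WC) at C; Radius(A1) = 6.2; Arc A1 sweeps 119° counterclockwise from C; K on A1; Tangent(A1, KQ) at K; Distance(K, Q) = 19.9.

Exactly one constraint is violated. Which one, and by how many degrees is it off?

Tangent(A1, KQ) at K — off by 6.40°.

W = (0.00, 0.00) ✓; W.y = 0.00, C.y = 0.00 ✓; |WC| = 31.00 ✓; ∠(UC, CW) = 90.00° ✓; |UC| = 6.200 ✓; bearing(U→K) − bearing(U→C) = 119.0° ✓; |UK| = 6.200 ✓; ∠(UK, KQ) = 96.40° ✗; |KQ| = 19.90 ✓.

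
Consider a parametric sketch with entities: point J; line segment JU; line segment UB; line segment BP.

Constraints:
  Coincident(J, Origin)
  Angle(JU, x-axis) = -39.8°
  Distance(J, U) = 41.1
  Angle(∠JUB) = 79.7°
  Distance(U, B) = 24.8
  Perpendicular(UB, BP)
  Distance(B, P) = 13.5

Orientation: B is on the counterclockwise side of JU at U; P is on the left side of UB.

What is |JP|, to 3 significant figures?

32.1

∠JUB = 79.7°, so UB runs at -39.8° + (180° − 79.7°) = 60.5° from the x-axis; with |UB| = 24.8, B = U + 24.8·(cos 60.5°, sin 60.5°) = (43.8, -4.72). The perpendicularity gives BP at right angles to UB; with |BP| = 13.5 on the left of UB, P = B + 13.5·(-0.870, 0.492) = (32.0, 1.92). Then |JP| = |P − J| = 32.1.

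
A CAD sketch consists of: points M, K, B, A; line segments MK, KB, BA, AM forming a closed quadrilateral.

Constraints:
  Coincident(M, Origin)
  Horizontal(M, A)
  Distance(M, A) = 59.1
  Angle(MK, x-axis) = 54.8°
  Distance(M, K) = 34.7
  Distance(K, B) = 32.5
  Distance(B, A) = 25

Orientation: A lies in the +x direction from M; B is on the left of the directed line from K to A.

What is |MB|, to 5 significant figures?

57.479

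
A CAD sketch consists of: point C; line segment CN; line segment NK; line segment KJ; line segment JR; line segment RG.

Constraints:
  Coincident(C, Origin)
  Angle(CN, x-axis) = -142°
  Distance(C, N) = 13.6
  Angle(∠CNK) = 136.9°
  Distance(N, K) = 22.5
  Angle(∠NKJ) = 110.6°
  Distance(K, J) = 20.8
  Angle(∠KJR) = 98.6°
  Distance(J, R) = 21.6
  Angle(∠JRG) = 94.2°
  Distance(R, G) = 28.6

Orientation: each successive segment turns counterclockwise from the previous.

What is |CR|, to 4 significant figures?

29.42

C is at the origin; CN runs at -142.0° with length 13.6, so N = (-10.72, -8.373). ∠CNK = 136.9° gives NK at -98.90° from the x-axis; with |NK| = 22.5, K = (-14.20, -30.60). ∠NKJ = 110.6° gives KJ at -29.50° from the x-axis; with |KJ| = 20.8, J = (3.905, -40.84). ∠KJR = 98.6° gives JR at 51.90° from the x-axis; with |JR| = 21.6, R = (17.23, -23.85). Then |CR| = |R − C| = 29.42.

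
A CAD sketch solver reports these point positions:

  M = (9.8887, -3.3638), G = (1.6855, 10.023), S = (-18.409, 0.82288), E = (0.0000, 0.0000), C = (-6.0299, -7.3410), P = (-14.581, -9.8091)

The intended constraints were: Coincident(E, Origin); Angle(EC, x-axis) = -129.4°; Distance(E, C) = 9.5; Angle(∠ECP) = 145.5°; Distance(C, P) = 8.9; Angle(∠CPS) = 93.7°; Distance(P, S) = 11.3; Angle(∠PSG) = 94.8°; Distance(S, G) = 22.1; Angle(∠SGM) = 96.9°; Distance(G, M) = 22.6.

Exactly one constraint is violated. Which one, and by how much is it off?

Distance(G, M) = 22.6 — off by 6.90.

E = (0.00, 0.00) ✓; EC at -129.4° ✓; |EC| = 9.500 ✓; ∠ECP = 145.5° ✓; |CP| = 8.900 ✓; ∠CPS = 93.70° ✓; |PS| = 11.30 ✓; ∠PSG = 94.80° ✓; |SG| = 22.10 ✓; ∠SGM = 96.90° ✓; |GM| = 15.70 ✗.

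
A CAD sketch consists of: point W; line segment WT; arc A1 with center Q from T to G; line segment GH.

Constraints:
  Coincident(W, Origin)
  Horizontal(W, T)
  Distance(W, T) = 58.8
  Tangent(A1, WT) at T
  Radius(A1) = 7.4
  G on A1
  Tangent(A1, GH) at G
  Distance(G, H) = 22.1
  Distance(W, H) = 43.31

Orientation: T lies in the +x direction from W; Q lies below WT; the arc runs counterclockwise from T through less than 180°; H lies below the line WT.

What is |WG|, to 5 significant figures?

53.256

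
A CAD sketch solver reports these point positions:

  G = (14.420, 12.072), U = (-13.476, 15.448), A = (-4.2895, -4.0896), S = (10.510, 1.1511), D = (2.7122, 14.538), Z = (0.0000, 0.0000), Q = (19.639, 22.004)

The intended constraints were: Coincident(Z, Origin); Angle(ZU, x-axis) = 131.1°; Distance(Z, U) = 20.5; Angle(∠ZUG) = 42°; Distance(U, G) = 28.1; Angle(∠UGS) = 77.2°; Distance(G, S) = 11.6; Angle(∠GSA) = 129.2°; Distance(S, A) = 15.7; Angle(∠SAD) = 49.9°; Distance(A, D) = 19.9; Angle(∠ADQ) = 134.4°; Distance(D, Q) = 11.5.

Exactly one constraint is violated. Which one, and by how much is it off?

Distance(D, Q) = 11.5 — off by 7.00.

Z = (0.00, 0.00) ✓; ZU at 131.1° ✓; |ZU| = 20.50 ✓; ∠ZUG = 42.00° ✓; |UG| = 28.10 ✓; ∠UGS = 77.20° ✓; |GS| = 11.60 ✓; ∠GSA = 129.2° ✓; |SA| = 15.70 ✓; ∠SAD = 49.90° ✓; |AD| = 19.90 ✓; ∠ADQ = 134.4° ✓; |DQ| = 18.50 ✗.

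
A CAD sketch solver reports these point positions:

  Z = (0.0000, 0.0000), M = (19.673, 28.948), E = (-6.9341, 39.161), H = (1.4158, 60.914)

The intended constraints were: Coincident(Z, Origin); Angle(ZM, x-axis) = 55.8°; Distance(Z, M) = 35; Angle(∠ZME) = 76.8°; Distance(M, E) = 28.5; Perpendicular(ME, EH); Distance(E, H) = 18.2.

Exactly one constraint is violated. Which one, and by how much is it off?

Distance(E, H) = 18.2 — off by 5.10.

Z = (0.00, 0.00) ✓; ZM at 55.80° ✓; |ZM| = 35.00 ✓; ∠ZME = 76.80° ✓; |ME| = 28.50 ✓; ∠(ME, EH) = 90.00° ✓; |EH| = 23.30 ✗.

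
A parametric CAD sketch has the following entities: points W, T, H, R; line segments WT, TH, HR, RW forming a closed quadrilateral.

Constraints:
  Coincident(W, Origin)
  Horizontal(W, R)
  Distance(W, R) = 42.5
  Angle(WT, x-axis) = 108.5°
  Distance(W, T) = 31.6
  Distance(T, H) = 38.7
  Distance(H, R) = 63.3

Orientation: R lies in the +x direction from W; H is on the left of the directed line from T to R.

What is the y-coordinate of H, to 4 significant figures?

57.85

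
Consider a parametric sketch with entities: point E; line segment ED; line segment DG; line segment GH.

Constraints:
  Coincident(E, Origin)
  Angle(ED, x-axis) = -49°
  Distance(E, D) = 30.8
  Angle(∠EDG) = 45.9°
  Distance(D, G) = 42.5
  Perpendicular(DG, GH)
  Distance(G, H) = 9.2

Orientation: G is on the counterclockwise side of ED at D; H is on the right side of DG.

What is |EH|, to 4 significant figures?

37.74

∠EDG = 45.9°, so DG runs at -49.0° + (180° − 45.9°) = 85.10° from the x-axis; with |DG| = 42.5, G = D + 42.5·(cos 85.10°, sin 85.10°) = (23.84, 19.10). DG is perpendicular to GH; with |GH| = 9.2 on the right of DG, H = G + 9.2·(0.9963, -0.08542) = (33.00, 18.31). Then |EH| = |H − E| = 37.74.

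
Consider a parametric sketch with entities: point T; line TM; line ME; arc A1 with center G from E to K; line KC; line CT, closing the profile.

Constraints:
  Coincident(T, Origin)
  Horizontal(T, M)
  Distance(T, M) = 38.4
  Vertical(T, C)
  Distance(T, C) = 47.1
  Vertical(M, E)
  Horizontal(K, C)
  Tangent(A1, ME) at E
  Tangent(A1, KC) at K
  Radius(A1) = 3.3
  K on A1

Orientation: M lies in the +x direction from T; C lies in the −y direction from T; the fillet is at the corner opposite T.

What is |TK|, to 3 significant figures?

58.7

T is at the origin; TM is horizontal with |TM| = 38.4 and M on the +x side, so M = (38.4, 0.00). T and C share the same x with |TC| = 47.1 and C on the −y side, so C = (0.00, -47.1). The virtual corner opposite T is at (38.4, -47.1). The tangent condition forces GE to be normal to ME and since A1 is tangent to KC there, GK ⟂ KC, with radius 3.3, so the center G sits 3.3 in from both sides at G = (35.1, -43.8). That places the tangent points at E = (38.4, -43.8) on ME and K = (35.1, -47.1) on KC. Then |TK| = |K − T| = 58.7.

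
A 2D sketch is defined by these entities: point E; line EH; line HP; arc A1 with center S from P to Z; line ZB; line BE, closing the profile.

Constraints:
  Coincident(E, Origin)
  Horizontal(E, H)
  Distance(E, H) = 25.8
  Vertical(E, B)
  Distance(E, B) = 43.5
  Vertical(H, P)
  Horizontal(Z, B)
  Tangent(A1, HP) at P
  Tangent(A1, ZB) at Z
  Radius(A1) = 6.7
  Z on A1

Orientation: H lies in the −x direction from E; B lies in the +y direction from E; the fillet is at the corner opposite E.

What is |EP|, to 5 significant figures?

44.943

The virtual corner opposite E is at (-25.800, 43.500). Tangency of A1 to HP means the radius SP is perpendicular to HP and A1 meets ZB tangentially, so SZ is at right angles to ZB, with radius 6.7, so the center S sits 6.7 in from both sides at S = (-19.100, 36.800). That places the tangent points at P = (-25.800, 36.800) on HP and Z = (-19.100, 43.500) on ZB. Then |EP| = |P − E| = 44.943.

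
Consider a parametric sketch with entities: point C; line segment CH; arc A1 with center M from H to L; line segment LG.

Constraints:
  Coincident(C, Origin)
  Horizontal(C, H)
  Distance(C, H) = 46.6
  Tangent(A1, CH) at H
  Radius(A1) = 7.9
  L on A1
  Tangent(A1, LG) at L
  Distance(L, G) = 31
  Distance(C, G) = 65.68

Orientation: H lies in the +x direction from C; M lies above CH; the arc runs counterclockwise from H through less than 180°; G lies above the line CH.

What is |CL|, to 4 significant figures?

55.13

Checks: |ML| = 7.900 ✓; ∠(ML, LG) = 90.00° ✓; |LG| = 31.00 ✓; |CG| = 65.68 ✓.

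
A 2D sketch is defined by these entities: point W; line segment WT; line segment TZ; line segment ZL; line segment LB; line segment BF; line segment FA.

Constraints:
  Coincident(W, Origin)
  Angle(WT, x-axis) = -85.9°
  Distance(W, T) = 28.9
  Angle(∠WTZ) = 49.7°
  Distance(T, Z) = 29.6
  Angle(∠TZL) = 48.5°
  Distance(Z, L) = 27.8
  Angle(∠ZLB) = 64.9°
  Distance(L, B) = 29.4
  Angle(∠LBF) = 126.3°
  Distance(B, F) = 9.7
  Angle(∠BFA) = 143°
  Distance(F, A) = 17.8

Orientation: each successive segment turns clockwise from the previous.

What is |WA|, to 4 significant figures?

43.50

W is at the origin; WT runs at -85.9° with length 28.9, so T = (2.066, -28.83). ∠WTZ = 49.7° gives TZ at 143.8° from the x-axis; with |TZ| = 29.6, Z = (-21.82, -11.34). ∠TZL = 48.5° gives ZL at 12.30° from the x-axis; with |ZL| = 27.8, L = (5.342, -5.422). ∠ZLB = 64.9° gives LB at -102.8° from the x-axis; with |LB| = 29.4, B = (-1.171, -34.09). ∠LBF = 126.3° gives BF at -156.5° from the x-axis; with |BF| = 9.7, F = (-10.07, -37.96). ∠BFA = 143.0° gives FA at 166.5° from the x-axis; with |FA| = 17.8, A = (-27.38, -33.80). Then |WA| = |A − W| = 43.50.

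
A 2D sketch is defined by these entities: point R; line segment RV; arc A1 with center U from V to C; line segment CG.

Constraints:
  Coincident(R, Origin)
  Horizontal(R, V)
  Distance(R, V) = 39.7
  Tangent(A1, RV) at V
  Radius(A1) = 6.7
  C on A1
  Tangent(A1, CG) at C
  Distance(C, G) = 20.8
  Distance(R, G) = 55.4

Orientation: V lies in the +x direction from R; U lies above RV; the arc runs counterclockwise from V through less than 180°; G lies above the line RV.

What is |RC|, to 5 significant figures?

46.749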